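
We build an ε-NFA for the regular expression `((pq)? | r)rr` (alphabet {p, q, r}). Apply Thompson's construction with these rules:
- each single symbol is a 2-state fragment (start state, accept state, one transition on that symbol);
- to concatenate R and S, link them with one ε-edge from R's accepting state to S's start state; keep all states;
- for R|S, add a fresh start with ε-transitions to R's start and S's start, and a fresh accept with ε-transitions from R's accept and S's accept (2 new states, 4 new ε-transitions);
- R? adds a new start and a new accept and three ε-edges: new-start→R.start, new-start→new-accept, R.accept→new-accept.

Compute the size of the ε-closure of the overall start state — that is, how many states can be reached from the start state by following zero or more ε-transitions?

7

Compute the ε-closure size of each fragment's start state recursively; a symbol fragment's start has no outgoing ε-edge, so its closure is just itself (size 1).
  pq : same as the first factor's closure: C = 1
  (pq)? : C = 1 (new start) + 1 (body) + 1 (new accept, via ε) = 3
  (pq)? | r : new start ε-reaches every alternative's start; at least one alternative accepts ε, so the union's new accept is reached too: C = 1 + 3 + 1 + 1 = 6
  ((pq)? | r)rr : C = 6 + 1 = 7 (closure spills across the concat boundary because the left factor accepts ε)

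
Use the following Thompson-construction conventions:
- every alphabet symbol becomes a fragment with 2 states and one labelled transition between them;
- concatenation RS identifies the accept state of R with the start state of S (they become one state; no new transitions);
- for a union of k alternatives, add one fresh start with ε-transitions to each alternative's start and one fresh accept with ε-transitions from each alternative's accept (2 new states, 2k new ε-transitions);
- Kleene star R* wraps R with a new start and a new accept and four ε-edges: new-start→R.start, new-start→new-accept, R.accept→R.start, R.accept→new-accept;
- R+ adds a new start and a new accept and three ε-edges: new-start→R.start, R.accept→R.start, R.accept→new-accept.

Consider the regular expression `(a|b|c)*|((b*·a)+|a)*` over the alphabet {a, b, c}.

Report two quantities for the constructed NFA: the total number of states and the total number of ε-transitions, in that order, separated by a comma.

Recursing over subexpressions:
Each of the 6 symbol leaves contributes 2 states and 0 ε-transitions.
  a|b|c = 8 states, 6 ε-transitions
  (a|b|c)* = 10 states, 10 ε-transitions
  b* = 4 states, 4 ε-transitions
  b*·a = 5 states, 4 ε-transitions
  (b*·a)+ = 7 states, 7 ε-transitions
  (b*·a)+|a = 11 states, 11 ε-transitions
  ((b*·a)+|a)* = 13 states, 15 ε-transitions
  (a|b|c)*|((b*·a)+|a)* = 25 states, 29 ε-transitions

25, 29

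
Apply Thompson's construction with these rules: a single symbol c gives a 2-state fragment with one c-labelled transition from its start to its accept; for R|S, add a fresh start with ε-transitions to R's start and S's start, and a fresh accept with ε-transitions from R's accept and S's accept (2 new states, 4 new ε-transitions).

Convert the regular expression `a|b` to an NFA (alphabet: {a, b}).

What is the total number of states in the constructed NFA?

Bottom-up over the parse tree:
Each of the 2 symbol leaves contributes a 2-state fragment.
  a|b : 6 states

6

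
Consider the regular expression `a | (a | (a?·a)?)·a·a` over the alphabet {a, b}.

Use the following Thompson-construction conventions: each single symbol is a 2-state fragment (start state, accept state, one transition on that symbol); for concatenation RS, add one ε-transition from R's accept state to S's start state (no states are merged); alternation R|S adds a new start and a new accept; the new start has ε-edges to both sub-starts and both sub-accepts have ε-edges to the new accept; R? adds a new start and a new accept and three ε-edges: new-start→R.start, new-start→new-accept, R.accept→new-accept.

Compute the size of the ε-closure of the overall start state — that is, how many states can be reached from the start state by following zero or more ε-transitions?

Let C(F) = |ε-closure(F.start)| within fragment F, and note whether F accepts ε. Symbol fragments have C = 1 and do not accept ε. Then:
  a? — new start has ε-edges to the inner start and to the new accept, so |ε-closure| = 2 + 1 = 3
  a?·a — the left operand accepts ε, so the closure extends into the next operand (via the concat ε-link); |ε-closure| = 3 + 1 = 4
  (a?·a)? — |ε-closure| = 1 (new start) + 4 (body) + 1 (new accept, via ε) = 6
  a | (a?·a)? — |ε-closure| = 1 (new start) + (1 + 6) + 1 (new accept, since some branch ε-reaches its own accept) = 9
  (a | (a?·a)?)·a·a — |ε-closure| = 9 + 1 = 10 (closure spills across the concat boundary because the left factor accepts ε)
  a | (a | (a?·a)?)·a·a — new start ε-reaches every alternative's start; none of them accept ε, so the new accept is not reached: |ε-closure| = 1 + 1 + 10 = 12

12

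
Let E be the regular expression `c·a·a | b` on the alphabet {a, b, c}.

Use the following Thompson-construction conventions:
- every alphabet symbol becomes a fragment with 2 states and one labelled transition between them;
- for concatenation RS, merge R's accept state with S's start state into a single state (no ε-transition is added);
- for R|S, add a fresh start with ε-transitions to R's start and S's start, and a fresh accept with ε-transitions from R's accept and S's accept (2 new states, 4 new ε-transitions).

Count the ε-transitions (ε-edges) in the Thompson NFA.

4

Building bottom-up:
Each of the 4 symbol leaves contributes 0 ε-transitions.
  c·a·a — 0 ε-transitions
  c·a·a | b — 4 ε-transitions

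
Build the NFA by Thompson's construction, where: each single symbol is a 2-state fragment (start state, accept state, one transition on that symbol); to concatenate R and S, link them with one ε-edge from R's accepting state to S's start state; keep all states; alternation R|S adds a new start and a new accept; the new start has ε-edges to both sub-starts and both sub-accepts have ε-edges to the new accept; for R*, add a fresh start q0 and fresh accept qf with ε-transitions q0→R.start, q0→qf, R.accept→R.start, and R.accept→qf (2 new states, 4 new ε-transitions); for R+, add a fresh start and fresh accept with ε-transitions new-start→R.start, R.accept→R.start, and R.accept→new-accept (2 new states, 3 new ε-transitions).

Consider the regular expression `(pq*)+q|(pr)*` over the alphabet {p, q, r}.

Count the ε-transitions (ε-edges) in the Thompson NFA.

Building bottom-up:
Each of the 5 symbol leaves contributes 0 ε-transitions.
  q* — 4 ε-transitions
  pq* — 5 ε-transitions
  (pq*)+ — 8 ε-transitions
  (pq*)+q — 9 ε-transitions
  pr — 1 ε-transition
  (pr)* — 5 ε-transitions
  (pq*)+q|(pr)* — 18 ε-transitions

18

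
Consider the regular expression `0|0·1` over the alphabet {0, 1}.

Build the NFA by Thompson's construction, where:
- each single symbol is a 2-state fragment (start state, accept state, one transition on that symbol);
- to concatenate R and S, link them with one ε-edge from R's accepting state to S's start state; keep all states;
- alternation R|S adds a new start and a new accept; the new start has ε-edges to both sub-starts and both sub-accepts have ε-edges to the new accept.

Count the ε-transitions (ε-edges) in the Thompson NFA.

By structural recursion:
Each of the 3 symbol leaves contributes 0 ε-transitions.
  0·1 — 1 ε-transition
  0|0·1 — 5 ε-transitions

5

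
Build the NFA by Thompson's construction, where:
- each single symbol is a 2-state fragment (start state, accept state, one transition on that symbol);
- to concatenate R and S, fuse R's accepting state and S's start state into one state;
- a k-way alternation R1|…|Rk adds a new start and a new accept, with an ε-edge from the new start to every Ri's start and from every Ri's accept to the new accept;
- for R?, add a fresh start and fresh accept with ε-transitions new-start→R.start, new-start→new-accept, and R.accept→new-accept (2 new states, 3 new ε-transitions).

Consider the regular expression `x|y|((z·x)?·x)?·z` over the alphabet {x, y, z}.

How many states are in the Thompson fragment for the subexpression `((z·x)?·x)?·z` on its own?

9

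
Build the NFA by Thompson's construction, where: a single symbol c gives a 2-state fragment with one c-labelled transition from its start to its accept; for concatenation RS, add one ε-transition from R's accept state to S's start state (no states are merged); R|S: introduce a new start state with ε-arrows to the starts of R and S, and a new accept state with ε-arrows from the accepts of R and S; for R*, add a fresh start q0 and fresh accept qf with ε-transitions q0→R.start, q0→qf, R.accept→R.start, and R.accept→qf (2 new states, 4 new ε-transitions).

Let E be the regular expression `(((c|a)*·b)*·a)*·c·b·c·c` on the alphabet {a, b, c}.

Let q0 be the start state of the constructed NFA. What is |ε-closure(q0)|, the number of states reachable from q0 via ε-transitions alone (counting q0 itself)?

Work bottom-up. For each fragment F, track |ε-closure(F.start)| and whether F's accept lies in that closure (i.e. whether F accepts ε). A single-symbol fragment has closure size 1 and does not accept ε.
  c|a : C = 1 + 1 + 1 = 3 (the new accept is not ε-reachable since no branch accepts ε)
  (c|a)* : the star's fresh start ε-reaches both the body's start and the fresh accept: C = 2 + 3 = 5
  (c|a)*·b : the left operand accepts ε, so the closure extends into the next operand (via the concat ε-link); C = 5 + 1 = 6
  ((c|a)*·b)* : new start has ε-edges to the inner start and to the new accept, so C = 2 + 6 = 8
  ((c|a)*·b)*·a : the left operand accepts ε, so the closure extends into the next operand (via the concat ε-link); C = 8 + 1 = 9
  (((c|a)*·b)*·a)* : the star's fresh start ε-reaches both the body's start and the fresh accept: C = 2 + 9 = 11
  (((c|a)*·b)*·a)*·c·b·c·c : the left operand accepts ε, so the closure extends into the next operand (via the concat ε-link); C = 11 + 1 = 12

12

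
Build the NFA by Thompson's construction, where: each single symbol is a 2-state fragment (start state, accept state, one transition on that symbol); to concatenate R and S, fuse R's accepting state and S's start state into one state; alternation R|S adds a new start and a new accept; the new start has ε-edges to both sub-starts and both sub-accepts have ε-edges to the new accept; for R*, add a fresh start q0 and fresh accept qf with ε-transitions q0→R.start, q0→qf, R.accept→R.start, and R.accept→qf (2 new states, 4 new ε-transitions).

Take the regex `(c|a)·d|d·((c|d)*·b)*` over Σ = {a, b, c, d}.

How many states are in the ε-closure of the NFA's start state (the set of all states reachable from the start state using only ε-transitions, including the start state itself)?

Let C(F) = |ε-closure(F.start)| within fragment F, and note whether F accepts ε. Symbol fragments have C = 1 and do not accept ε. Then:
  c|a — new start ε-reaches every alternative's start; none of them accept ε, so the new accept is not reached: |ε-closure| = 1 + 1 + 1 = 3
  (c|a)·d — same as the first factor's closure: |ε-closure| = 3
  c|d — new start ε-reaches every alternative's start; none of them accept ε, so the new accept is not reached: |ε-closure| = 1 + 1 + 1 = 3
  (c|d)* — |ε-closure| = 1 (new start) + 3 (body) + 1 (new accept) = 5
  (c|d)*·b — the left operand accepts ε, so the closure extends into the next operand (the shared merged state is already counted); |ε-closure| = 5 + (1−1) = 5
  ((c|d)*·b)* — |ε-closure| = 1 (new start) + 5 (body) + 1 (new accept) = 7
  d·((c|d)*·b)* — same as the first factor's closure: |ε-closure| = 1
  (c|a)·d|d·((c|d)*·b)* — new start ε-reaches every alternative's start; none of them accept ε, so the new accept is not reached: |ε-closure| = 1 + 3 + 1 = 5

5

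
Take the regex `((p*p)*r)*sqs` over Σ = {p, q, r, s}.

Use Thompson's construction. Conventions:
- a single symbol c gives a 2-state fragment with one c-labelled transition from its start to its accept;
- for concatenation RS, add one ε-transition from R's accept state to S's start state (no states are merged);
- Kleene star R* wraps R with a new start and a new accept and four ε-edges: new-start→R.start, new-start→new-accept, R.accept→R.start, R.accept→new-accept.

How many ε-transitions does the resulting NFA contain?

Recursing over subexpressions:
Each of the 6 symbol leaves contributes 0 ε-transitions.
  p* : 4 ε-transitions
  p*p : 5 ε-transitions
  (p*p)* : 9 ε-transitions
  (p*p)*r : 10 ε-transitions
  ((p*p)*r)* : 14 ε-transitions
  ((p*p)*r)*sqs : 17 ε-transitions

17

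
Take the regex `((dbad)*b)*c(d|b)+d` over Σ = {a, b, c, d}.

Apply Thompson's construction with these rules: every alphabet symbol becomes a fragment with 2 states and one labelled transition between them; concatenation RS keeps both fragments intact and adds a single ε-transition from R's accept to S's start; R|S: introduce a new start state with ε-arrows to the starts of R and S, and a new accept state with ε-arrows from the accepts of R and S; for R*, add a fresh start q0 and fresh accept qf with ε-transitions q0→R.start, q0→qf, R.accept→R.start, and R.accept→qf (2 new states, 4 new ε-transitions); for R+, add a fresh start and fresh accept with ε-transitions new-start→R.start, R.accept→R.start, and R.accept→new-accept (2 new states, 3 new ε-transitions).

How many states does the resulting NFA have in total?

26

Building bottom-up:
Each of the 9 symbol leaves contributes a 2-state fragment.
  dbad — 8 states
  (dbad)* — 10 states
  (dbad)*b — 12 states
  ((dbad)*b)* — 14 states
  d|b — 6 states
  (d|b)+ — 8 states
  ((dbad)*b)*c(d|b)+d — 26 states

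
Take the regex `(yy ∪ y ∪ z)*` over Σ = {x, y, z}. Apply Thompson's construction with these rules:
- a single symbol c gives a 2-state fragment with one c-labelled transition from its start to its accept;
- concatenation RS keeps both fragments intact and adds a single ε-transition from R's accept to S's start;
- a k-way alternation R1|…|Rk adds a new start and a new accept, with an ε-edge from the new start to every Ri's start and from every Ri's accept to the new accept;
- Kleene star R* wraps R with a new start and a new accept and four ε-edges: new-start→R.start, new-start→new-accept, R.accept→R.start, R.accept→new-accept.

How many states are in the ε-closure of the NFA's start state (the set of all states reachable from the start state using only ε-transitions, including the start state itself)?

6

Let C(F) = |ε-closure(F.start)| within fragment F, and note whether F accepts ε. Symbol fragments have C = 1 and do not accept ε. Then:
  yy → |closure| equals the left operand's closure size = 1 (its accept is not ε-reachable, so the closure stops there)
  yy ∪ y ∪ z → new start ε-reaches every alternative's start; none of them accept ε, so the new accept is not reached: |closure| = 1 + 1 + 1 + 1 = 4
  (yy ∪ y ∪ z)* → the star's fresh start ε-reaches both the body's start and the fresh accept: |closure| = 2 + 4 = 6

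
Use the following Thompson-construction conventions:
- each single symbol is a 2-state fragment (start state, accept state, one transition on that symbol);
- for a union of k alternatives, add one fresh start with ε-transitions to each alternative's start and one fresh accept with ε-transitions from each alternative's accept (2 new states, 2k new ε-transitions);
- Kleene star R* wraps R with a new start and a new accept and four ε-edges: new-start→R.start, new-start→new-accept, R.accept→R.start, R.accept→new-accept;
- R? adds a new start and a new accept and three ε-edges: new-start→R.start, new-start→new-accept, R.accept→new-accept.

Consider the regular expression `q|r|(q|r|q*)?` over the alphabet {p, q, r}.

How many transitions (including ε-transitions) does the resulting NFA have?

24

By structural recursion:
Each of the 5 symbol leaves contributes 1 transition (1 symbol, 0 ε).
  q* — 5 transitions (1 symbol, 4 ε)
  q|r|q* — 13 transitions (3 symbol, 10 ε)
  (q|r|q*)? — 16 transitions (3 symbol, 13 ε)
  q|r|(q|r|q*)? — 24 transitions (5 symbol, 19 ε)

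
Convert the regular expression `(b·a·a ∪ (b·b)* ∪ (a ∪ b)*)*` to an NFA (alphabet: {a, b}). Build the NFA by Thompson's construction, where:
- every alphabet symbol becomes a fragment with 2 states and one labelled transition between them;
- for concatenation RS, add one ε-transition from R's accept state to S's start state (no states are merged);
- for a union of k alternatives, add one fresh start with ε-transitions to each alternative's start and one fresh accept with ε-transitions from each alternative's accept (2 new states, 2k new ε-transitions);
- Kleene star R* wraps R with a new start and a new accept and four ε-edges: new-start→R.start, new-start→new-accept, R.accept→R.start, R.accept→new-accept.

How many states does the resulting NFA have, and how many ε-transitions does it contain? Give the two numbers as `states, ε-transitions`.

24, 25

Bottom-up over the parse tree:
Each of the 7 symbol leaves contributes 2 states and 0 ε-transitions.
  b·a·a : 6 states, 2 ε-transitions
  b·b : 4 states, 1 ε-transition
  (b·b)* : 6 states, 5 ε-transitions
  a ∪ b : 6 states, 4 ε-transitions
  (a ∪ b)* : 8 states, 8 ε-transitions
  b·a·a ∪ (b·b)* ∪ (a ∪ b)* : 22 states, 21 ε-transitions
  (b·a·a ∪ (b·b)* ∪ (a ∪ b)*)* : 24 states, 25 ε-transitions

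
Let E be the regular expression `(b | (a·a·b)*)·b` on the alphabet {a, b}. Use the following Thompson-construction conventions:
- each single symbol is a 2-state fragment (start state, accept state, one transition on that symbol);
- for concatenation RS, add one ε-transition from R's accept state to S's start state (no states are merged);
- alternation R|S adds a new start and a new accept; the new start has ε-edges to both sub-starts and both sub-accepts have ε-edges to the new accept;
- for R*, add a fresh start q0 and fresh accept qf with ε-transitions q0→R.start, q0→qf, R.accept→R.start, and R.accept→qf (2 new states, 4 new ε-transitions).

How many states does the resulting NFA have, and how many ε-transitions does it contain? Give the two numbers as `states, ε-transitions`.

Bottom-up over the parse tree:
Each of the 5 symbol leaves contributes 2 states and 0 ε-transitions.
  a·a·b = 6 states, 2 ε-transitions
  (a·a·b)* = 8 states, 6 ε-transitions
  b | (a·a·b)* = 12 states, 10 ε-transitions
  (b | (a·a·b)*)·b = 14 states, 11 ε-transitions

14, 11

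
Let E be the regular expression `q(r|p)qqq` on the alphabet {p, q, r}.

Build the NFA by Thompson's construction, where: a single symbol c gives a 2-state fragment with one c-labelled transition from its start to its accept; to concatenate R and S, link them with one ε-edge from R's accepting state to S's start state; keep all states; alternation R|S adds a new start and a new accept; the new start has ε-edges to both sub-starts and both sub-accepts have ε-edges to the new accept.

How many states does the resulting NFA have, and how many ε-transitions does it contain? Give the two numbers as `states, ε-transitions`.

14, 8

By structural recursion:
Each of the 6 symbol leaves contributes 2 states and 0 ε-transitions.
  r|p — 6 states, 4 ε-transitions
  q(r|p)qqq — 14 states, 8 ε-transitions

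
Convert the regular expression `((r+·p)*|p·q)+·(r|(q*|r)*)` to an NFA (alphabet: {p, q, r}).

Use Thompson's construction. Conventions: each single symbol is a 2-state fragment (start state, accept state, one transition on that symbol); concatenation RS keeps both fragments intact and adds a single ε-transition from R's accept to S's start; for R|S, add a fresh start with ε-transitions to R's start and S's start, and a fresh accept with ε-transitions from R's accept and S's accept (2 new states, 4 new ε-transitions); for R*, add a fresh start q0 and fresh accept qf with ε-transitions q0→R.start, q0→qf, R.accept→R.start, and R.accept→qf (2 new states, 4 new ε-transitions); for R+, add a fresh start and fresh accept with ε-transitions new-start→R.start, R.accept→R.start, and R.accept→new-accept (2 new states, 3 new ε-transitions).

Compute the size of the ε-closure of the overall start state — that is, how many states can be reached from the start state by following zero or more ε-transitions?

20

Work bottom-up. For each fragment F, track |ε-closure(F.start)| and whether F's accept lies in that closure (i.e. whether F accepts ε). A single-symbol fragment has closure size 1 and does not accept ε.
  r+ — new start ε-reaches only the body's start; the new accept needs a symbol first: |closure| = 1 + 1 = 2
  r+·p — |closure| equals the left operand's closure size = 2 (its accept is not ε-reachable, so the closure stops there)
  (r+·p)* — |closure| = 1 (new start) + 2 (body) + 1 (new accept) = 4
  p·q — |closure| equals the left operand's closure size = 1 (its accept is not ε-reachable, so the closure stops there)
  (r+·p)*|p·q — new start ε-reaches every alternative's start; at least one alternative accepts ε, so the union's new accept is reached too: |closure| = 1 + 4 + 1 + 1 = 7
  ((r+·p)*|p·q)+ — new start ε-reaches the body's start; the body's accept is ε-reachable, so the new accept is too: |closure| = 1 + 7 + 1 = 9
  q* — the star's fresh start ε-reaches both the body's start and the fresh accept: |closure| = 2 + 1 = 3
  q*|r — new start ε-reaches every alternative's start; at least one alternative accepts ε, so the union's new accept is reached too: |closure| = 1 + 3 + 1 + 1 = 6
  (q*|r)* — the star's fresh start ε-reaches both the body's start and the fresh accept: |closure| = 2 + 6 = 8
  r|(q*|r)* — new start ε-reaches every alternative's start; at least one alternative accepts ε, so the union's new accept is reached too: |closure| = 1 + 1 + 8 + 1 = 11
  ((r+·p)*|p·q)+·(r|(q*|r)*) — |closure| = 9 + 11 = 20 (closure spills across the concat boundary because the left factor accepts ε)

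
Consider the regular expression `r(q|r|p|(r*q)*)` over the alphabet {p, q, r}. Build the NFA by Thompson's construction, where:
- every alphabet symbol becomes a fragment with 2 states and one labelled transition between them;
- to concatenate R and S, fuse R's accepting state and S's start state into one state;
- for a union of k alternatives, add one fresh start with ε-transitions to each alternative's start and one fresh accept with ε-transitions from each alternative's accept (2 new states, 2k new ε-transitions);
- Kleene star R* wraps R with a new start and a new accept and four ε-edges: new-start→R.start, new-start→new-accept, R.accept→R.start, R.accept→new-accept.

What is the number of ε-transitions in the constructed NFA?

16

Building bottom-up:
Each of the 6 symbol leaves contributes 0 ε-transitions.
  r* — 4 ε-transitions
  r*q — 4 ε-transitions
  (r*q)* — 8 ε-transitions
  q|r|p|(r*q)* — 16 ε-transitions
  r(q|r|p|(r*q)*) — 16 ε-transitions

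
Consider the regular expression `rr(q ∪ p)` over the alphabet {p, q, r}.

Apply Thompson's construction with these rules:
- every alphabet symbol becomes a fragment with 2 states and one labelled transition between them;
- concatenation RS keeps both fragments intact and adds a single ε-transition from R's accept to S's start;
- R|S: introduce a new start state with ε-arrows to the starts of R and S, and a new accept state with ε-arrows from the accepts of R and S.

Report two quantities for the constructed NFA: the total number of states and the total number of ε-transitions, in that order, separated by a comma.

Bottom-up over the parse tree:
Each of the 4 symbol leaves contributes 2 states and 0 ε-transitions.
  q ∪ p → 6 states, 4 ε-transitions
  rr(q ∪ p) → 10 states, 6 ε-transitions

10, 6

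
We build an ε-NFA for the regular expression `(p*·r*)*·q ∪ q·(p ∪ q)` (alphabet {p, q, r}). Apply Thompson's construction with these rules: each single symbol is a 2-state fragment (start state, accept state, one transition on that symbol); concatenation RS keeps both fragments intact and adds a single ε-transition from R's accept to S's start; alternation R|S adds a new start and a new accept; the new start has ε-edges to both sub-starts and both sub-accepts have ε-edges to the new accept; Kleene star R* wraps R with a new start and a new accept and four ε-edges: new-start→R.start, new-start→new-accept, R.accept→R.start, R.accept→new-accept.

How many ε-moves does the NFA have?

23

Per subexpression:
Each of the 6 symbol leaves contributes 0 ε-transitions.
  p* — 4 ε-transitions
  r* — 4 ε-transitions
  p*·r* — 9 ε-transitions
  (p*·r*)* — 13 ε-transitions
  (p*·r*)*·q — 14 ε-transitions
  p ∪ q — 4 ε-transitions
  q·(p ∪ q) — 5 ε-transitions
  (p*·r*)*·q ∪ q·(p ∪ q) — 23 ε-transitions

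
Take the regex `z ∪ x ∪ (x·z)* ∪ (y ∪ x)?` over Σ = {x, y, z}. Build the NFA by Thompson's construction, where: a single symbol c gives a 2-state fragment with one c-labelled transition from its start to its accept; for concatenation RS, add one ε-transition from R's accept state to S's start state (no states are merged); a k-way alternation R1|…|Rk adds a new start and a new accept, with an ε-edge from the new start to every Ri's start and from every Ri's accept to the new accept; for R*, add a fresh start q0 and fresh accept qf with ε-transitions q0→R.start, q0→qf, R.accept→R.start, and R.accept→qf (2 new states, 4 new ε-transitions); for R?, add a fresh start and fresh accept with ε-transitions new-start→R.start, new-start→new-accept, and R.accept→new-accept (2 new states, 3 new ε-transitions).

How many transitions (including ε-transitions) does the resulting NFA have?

26

Bottom-up over the parse tree:
Each of the 6 symbol leaves contributes 1 transition (1 symbol, 0 ε).
  x·z → 3 transitions (2 symbol, 1 ε)
  (x·z)* → 7 transitions (2 symbol, 5 ε)
  y ∪ x → 6 transitions (2 symbol, 4 ε)
  (y ∪ x)? → 9 transitions (2 symbol, 7 ε)
  z ∪ x ∪ (x·z)* ∪ (y ∪ x)? → 26 transitions (6 symbol, 20 ε)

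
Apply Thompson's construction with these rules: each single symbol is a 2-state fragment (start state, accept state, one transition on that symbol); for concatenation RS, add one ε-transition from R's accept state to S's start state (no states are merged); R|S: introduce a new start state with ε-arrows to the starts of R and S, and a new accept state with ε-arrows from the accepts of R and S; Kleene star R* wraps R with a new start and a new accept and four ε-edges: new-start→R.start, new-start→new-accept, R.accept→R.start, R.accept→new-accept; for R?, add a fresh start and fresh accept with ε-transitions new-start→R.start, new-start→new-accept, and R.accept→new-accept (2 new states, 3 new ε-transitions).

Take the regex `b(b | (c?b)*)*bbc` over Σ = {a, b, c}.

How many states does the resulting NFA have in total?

Per subexpression:
Each of the 7 symbol leaves contributes a 2-state fragment.
  c? = 4 states
  c?b = 6 states
  (c?b)* = 8 states
  b | (c?b)* = 12 states
  (b | (c?b)*)* = 14 states
  b(b | (c?b)*)*bbc = 22 states

22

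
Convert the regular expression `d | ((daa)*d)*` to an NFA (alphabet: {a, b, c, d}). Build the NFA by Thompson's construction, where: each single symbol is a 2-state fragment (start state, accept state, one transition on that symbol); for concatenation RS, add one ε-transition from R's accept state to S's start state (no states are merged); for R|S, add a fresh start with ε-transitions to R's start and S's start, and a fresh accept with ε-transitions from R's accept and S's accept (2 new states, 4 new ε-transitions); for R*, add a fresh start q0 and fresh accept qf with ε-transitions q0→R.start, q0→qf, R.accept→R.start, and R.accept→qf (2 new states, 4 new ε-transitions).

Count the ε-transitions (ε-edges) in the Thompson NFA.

15

By structural recursion:
Each of the 5 symbol leaves contributes 0 ε-transitions.
  daa : 2 ε-transitions
  (daa)* : 6 ε-transitions
  (daa)*d : 7 ε-transitions
  ((daa)*d)* : 11 ε-transitions
  d | ((daa)*d)* : 15 ε-transitions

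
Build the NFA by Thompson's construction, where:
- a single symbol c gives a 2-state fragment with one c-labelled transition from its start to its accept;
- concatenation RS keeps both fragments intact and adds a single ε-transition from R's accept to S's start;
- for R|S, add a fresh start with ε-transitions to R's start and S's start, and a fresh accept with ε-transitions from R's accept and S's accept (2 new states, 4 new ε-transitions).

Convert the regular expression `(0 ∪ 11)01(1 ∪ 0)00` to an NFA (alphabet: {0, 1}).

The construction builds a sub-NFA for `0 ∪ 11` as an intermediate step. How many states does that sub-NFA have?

8

Fragment for `0 ∪ 11`:
Each of the 3 symbol leaves contributes a 2-state fragment.
  11 = 4 states
  0 ∪ 11 = 8 states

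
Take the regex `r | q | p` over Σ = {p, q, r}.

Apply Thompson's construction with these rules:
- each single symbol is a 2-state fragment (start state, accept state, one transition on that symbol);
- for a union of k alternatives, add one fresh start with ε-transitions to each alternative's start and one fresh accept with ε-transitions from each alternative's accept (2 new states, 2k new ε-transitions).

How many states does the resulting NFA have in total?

8

By structural recursion:
Each of the 3 symbol leaves contributes a 2-state fragment.
  r | q | p = 8 states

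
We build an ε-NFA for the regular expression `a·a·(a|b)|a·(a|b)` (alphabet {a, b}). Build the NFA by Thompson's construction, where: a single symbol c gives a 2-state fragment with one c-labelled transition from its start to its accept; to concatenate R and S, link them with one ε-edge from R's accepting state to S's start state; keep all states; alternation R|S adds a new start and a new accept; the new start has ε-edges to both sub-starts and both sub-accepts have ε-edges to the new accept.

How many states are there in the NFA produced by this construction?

20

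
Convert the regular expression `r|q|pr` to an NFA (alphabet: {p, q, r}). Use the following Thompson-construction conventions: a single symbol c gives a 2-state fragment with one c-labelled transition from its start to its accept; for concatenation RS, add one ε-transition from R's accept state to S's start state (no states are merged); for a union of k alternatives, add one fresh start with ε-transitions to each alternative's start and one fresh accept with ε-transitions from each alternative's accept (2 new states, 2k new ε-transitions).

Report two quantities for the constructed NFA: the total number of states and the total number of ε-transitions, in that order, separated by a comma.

10, 7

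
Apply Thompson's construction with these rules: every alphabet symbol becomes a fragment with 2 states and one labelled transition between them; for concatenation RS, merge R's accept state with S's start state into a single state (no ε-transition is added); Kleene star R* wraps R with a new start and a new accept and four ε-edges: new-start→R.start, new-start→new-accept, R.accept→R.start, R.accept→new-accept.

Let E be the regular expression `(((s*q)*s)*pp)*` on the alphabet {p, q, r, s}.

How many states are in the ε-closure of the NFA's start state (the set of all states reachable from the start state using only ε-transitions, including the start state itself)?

9

Let C(F) = |ε-closure(F.start)| within fragment F, and note whether F accepts ε. Symbol fragments have C = 1 and do not accept ε. Then:
  s* — the star's fresh start ε-reaches both the body's start and the fresh accept: C = 2 + 1 = 3
  s*q — the left operand accepts ε, so the closure extends into the next operand (the shared merged state is already counted); C = 3 + (1−1) = 3
  (s*q)* — new start has ε-edges to the inner start and to the new accept, so C = 2 + 3 = 5
  (s*q)*s — C = 5 + (1−1) = 5 (closure spills across the concat boundary because the left factor accepts ε)
  ((s*q)*s)* — the star's fresh start ε-reaches both the body's start and the fresh accept: C = 2 + 5 = 7
  ((s*q)*s)*pp — C = 7 + (1−1) = 7 (closure spills across the concat boundary because the left factor accepts ε)
  (((s*q)*s)*pp)* — new start has ε-edges to the inner start and to the new accept, so C = 2 + 7 = 9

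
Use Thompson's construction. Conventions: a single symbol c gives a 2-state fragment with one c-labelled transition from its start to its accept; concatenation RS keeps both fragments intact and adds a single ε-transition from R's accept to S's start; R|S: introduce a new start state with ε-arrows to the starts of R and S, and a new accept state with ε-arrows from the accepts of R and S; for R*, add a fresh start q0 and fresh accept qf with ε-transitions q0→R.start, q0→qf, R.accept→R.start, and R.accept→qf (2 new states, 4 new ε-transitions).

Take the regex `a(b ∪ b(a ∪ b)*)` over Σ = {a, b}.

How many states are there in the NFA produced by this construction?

By structural recursion:
Each of the 5 symbol leaves contributes a 2-state fragment.
  a ∪ b = 6 states
  (a ∪ b)* = 8 states
  b(a ∪ b)* = 10 states
  b ∪ b(a ∪ b)* = 14 states
  a(b ∪ b(a ∪ b)*) = 16 states

16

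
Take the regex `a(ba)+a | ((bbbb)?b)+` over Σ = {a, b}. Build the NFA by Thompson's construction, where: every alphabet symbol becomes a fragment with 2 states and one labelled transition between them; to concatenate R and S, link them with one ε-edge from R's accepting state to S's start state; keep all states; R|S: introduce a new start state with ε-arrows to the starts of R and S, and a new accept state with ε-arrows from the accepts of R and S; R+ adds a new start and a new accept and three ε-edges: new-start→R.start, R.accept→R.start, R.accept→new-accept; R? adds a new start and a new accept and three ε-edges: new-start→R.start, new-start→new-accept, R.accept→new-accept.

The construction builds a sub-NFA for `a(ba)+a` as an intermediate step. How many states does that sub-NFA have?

Fragment for `a(ba)+a`:
Each of the 4 symbol leaves contributes a 2-state fragment.
  ba : 4 states
  (ba)+ : 6 states
  a(ba)+a : 10 states

10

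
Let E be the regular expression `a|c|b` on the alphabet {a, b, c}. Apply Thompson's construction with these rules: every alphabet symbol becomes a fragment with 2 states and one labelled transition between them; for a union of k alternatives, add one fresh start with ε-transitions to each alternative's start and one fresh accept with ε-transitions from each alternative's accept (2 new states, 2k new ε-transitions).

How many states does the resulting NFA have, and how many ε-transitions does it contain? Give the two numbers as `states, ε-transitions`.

Per subexpression:
Each of the 3 symbol leaves contributes 2 states and 0 ε-transitions.
  a|c|b → 8 states, 6 ε-transitions

8, 6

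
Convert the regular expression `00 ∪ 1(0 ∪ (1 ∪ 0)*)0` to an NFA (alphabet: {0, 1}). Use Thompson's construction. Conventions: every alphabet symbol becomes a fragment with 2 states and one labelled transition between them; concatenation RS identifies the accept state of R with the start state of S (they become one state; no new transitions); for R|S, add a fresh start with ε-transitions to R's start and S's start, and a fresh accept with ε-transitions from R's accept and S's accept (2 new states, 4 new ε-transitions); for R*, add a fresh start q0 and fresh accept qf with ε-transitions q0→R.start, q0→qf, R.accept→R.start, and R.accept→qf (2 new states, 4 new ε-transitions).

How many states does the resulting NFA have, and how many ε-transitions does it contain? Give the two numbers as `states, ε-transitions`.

19, 16

By structural recursion:
Each of the 7 symbol leaves contributes 2 states and 0 ε-transitions.
  00 = 3 states, 0 ε-transitions
  1 ∪ 0 = 6 states, 4 ε-transitions
  (1 ∪ 0)* = 8 states, 8 ε-transitions
  0 ∪ (1 ∪ 0)* = 12 states, 12 ε-transitions
  1(0 ∪ (1 ∪ 0)*)0 = 14 states, 12 ε-transitions
  00 ∪ 1(0 ∪ (1 ∪ 0)*)0 = 19 states, 16 ε-transitions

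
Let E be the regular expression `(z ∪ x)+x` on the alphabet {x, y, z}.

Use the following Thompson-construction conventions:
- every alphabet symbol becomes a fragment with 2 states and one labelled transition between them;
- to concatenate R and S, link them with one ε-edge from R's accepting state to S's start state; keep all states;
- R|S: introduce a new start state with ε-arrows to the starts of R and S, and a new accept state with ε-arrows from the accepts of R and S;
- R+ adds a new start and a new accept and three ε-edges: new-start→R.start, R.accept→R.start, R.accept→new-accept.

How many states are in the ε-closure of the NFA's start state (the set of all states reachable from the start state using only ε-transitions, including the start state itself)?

4

Work bottom-up. For each fragment F, track |ε-closure(F.start)| and whether F's accept lies in that closure (i.e. whether F accepts ε). A single-symbol fragment has closure size 1 and does not accept ε.
  z ∪ x → |closure| = 1 + 1 + 1 = 3 (the new accept is not ε-reachable since no branch accepts ε)
  (z ∪ x)+ → new start ε-reaches only the body's start; the new accept needs a symbol first: |closure| = 1 + 3 = 4
  (z ∪ x)+x → |closure| equals the left operand's closure size = 4 (its accept is not ε-reachable, so the closure stops there)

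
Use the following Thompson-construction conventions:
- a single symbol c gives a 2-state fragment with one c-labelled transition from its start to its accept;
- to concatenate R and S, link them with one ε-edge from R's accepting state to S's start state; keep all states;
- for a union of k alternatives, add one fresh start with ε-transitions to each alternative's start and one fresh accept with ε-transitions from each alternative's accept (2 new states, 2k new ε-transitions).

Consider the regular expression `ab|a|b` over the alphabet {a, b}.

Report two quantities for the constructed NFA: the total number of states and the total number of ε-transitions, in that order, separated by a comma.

10, 7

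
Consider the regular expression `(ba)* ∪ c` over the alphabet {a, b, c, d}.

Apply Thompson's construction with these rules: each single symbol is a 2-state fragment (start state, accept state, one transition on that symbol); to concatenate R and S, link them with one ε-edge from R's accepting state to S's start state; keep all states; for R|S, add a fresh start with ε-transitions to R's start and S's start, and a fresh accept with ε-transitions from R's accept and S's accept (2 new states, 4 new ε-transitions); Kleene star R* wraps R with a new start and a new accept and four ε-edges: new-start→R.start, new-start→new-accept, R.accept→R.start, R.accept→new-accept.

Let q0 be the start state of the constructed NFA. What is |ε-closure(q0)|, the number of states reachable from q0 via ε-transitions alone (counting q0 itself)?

6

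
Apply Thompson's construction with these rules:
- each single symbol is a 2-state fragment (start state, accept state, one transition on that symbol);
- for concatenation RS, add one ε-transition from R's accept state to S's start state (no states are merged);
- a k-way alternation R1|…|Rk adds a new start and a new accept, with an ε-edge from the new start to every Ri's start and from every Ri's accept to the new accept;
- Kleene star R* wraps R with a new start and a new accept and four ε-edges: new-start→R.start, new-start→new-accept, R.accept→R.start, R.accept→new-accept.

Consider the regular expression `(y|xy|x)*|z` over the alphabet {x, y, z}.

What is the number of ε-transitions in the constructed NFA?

Per subexpression:
Each of the 5 symbol leaves contributes 0 ε-transitions.
  xy → 1 ε-transition
  y|xy|x → 7 ε-transitions
  (y|xy|x)* → 11 ε-transitions
  (y|xy|x)*|z → 15 ε-transitions

15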